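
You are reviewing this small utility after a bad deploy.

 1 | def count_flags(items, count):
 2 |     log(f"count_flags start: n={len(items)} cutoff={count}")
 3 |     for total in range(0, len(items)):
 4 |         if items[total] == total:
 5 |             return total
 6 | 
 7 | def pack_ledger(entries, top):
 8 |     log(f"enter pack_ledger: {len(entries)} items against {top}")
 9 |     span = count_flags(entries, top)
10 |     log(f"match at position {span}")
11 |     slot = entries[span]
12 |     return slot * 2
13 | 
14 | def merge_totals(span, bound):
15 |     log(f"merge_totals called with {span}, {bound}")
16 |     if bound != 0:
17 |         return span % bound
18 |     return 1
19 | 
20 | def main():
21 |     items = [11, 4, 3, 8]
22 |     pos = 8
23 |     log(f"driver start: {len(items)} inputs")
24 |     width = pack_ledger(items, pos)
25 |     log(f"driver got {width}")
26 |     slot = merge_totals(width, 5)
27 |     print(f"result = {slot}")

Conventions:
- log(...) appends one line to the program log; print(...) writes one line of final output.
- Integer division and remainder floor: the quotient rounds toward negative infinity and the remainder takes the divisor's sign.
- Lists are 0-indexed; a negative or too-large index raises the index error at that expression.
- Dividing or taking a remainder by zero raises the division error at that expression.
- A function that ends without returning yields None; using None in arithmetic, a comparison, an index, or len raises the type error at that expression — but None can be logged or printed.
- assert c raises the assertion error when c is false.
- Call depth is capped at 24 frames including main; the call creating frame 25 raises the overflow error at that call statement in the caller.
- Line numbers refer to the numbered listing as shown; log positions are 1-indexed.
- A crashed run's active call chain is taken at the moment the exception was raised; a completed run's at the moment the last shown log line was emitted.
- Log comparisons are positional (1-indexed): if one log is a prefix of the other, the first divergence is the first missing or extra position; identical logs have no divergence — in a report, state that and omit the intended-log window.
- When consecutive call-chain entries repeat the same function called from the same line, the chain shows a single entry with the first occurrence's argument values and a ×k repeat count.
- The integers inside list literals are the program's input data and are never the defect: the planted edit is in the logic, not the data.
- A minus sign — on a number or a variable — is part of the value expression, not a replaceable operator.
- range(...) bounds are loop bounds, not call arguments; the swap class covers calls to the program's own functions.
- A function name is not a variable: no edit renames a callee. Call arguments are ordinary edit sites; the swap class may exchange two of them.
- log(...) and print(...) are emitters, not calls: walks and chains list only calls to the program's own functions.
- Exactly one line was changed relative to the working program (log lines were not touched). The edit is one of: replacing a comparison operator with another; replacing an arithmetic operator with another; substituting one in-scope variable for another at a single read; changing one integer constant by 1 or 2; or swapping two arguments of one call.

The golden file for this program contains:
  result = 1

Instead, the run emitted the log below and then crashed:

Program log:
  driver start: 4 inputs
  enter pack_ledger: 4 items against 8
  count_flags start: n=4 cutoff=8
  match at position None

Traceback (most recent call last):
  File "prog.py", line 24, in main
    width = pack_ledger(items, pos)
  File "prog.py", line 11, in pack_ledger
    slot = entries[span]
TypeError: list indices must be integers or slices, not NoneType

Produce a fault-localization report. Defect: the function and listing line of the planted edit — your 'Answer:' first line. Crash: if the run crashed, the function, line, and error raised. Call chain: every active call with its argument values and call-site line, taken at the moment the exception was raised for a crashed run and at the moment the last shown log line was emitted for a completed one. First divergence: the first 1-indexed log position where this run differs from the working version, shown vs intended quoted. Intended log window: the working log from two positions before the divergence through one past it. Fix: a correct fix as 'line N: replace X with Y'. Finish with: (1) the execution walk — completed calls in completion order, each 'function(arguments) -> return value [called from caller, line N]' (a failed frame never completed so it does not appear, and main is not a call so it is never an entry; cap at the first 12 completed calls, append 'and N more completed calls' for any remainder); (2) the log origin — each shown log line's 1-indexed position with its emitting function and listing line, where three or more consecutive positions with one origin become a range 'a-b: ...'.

Answer: the defect is in count_flags at line 4.
Core observation: The earliest visible damage is log position 4 — 'match at position None' rather than the intended 'match at position 3'.
Crash: pack_ledger, line 11, TypeError.
Call chain: main -> pack_ledger([11, 4, 3, 8], 8) (called at line 24).
First divergence: position 4 — shown 'match at position None', intended 'match at position 3'.
Intended log window:
  2: enter pack_ledger: 4 items against 8
  3: count_flags start: n=4 cutoff=8
  4: match at position 3
  5: driver got 16
Execution walk:
  count_flags([11, 4, 3, 8], 8) -> None  [called from pack_ledger, line 9]
Origin of each log line:
  1: from main, line 23
  2: from pack_ledger, line 8
  3: from count_flags, line 2
  4: from pack_ledger, line 10
A correct fix: line 4: replace `items[total] == total` with `items[total] == count`.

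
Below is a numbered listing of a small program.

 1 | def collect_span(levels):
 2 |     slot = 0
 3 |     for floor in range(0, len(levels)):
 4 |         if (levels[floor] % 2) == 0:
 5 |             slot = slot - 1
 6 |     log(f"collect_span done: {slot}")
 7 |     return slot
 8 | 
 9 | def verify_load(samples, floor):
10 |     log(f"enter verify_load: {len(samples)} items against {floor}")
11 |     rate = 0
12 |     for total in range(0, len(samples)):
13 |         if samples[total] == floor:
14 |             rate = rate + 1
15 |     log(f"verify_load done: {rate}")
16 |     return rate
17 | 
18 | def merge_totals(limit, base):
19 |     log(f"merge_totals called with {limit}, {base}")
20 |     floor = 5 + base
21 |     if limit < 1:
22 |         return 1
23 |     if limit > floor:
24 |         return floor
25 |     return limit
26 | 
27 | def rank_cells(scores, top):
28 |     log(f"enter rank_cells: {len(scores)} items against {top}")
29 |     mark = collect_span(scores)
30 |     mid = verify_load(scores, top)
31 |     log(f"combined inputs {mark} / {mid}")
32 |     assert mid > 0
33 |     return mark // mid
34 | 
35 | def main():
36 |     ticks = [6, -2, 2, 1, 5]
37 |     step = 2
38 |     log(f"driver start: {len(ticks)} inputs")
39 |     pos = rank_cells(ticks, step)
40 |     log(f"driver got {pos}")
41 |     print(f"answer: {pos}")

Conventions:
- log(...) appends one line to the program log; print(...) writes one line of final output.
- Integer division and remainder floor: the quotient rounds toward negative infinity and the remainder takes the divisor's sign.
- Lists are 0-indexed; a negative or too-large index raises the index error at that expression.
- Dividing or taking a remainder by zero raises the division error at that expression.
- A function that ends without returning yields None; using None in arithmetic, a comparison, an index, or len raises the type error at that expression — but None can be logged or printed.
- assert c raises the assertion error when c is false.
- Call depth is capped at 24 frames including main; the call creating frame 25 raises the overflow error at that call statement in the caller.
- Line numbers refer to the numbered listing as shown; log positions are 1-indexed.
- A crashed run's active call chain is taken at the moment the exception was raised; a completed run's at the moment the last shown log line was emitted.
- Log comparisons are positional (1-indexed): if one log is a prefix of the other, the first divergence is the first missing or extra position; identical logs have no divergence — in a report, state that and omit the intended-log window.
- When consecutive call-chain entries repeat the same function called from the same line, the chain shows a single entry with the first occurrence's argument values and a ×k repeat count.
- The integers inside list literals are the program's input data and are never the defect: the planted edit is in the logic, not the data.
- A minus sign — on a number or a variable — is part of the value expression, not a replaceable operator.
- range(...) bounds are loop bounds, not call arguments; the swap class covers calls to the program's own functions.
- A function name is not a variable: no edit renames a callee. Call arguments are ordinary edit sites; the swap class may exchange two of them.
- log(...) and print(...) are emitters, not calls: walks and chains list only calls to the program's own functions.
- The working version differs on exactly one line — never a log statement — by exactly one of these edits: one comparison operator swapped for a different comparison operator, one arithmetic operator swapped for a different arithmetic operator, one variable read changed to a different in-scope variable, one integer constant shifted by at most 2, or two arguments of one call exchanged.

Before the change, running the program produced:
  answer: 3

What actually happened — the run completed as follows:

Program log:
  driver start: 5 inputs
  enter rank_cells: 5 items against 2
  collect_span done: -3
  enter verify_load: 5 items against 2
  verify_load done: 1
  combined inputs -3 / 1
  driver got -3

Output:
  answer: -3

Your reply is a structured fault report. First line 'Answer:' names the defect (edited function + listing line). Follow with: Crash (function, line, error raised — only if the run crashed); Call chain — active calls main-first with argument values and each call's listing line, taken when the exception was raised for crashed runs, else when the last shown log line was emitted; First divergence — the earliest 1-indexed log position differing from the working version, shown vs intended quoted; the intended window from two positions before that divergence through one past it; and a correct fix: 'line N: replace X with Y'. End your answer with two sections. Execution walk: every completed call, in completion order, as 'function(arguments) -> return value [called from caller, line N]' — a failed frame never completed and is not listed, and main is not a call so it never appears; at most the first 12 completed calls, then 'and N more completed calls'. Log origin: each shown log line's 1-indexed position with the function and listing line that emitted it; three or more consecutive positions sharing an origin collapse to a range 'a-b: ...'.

Answer: the defect is in collect_span at line 5.
Key fact: Everything matches until log position 3, which reads 'collect_span done: -3' in place of 'collect_span done: 3'.
Call chain: main.
First divergence: position 3 — shown 'collect_span done: -3', intended 'collect_span done: 3'.
Intended log window:
  1: driver start: 5 inputs
  2: enter rank_cells: 5 items against 2
  3: collect_span done: 3
  4: enter verify_load: 5 items against 2
Execution walk:
  collect_span([6, -2, 2, 1, 5]) -> -3  [called from rank_cells, line 29]
  verify_load([6, -2, 2, 1, 5], 2) -> 1  [called from rank_cells, line 30]
  rank_cells([6, -2, 2, 1, 5], 2) -> -3  [called from main, line 39]
Log origin:
  1 — main, line 38
  2 — rank_cells, line 28
  3 — collect_span, line 6
  4 — verify_load, line 10
  5 — verify_load, line 15
  6 — rank_cells, line 31
  7 — main, line 40
A correct fix: line 5: replace `-` with `+`.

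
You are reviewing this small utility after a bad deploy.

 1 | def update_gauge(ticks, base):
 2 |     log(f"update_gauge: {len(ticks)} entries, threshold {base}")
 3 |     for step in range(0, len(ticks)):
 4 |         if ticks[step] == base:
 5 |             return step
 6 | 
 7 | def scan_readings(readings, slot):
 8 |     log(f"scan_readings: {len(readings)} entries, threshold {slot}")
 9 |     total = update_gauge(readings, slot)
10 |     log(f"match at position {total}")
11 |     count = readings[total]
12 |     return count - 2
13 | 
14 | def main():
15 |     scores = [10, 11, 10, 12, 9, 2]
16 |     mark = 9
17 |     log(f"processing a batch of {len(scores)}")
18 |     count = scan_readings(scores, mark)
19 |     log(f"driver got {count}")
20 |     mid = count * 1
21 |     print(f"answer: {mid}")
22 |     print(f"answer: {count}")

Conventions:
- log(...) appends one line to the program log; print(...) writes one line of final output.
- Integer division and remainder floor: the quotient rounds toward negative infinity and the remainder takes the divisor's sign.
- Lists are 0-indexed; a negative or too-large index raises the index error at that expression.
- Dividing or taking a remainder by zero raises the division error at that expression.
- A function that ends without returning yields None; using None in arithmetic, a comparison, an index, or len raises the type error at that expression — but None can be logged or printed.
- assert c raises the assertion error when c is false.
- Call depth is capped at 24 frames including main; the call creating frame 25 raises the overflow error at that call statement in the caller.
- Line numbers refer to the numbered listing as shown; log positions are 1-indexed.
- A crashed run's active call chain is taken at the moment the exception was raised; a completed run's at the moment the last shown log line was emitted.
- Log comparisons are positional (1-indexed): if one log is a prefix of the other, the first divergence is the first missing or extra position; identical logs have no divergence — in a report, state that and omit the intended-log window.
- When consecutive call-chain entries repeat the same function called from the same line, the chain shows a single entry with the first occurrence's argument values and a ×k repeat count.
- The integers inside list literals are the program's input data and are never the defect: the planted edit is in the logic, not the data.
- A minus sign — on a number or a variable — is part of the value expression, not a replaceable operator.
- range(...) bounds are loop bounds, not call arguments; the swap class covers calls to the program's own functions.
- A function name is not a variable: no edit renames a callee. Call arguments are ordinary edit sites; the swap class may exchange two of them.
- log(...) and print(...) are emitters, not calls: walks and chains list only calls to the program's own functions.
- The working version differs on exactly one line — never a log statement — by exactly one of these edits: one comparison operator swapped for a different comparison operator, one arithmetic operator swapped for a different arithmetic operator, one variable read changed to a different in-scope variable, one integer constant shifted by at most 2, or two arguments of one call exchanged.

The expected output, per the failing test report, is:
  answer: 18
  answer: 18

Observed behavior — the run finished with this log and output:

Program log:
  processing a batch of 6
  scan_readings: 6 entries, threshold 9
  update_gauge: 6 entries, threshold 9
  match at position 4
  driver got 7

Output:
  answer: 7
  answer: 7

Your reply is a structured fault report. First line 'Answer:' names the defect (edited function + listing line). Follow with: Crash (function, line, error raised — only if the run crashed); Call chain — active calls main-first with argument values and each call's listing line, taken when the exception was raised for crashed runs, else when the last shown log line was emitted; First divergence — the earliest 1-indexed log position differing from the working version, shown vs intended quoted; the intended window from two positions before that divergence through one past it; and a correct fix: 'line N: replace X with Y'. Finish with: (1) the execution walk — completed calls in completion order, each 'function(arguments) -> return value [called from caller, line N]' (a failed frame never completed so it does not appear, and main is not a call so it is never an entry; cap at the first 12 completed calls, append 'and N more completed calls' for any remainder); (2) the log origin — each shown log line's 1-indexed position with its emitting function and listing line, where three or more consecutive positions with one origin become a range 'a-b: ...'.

Answer: the defect is in scan_readings at line 12.
Core observation: At log position 5 the runs split — shown 'driver got 7', but the working version logs 'driver got 18'.
Call chain: main.
First divergence: at position 5 the run shows 'driver got 7' where the working version logs 'driver got 18'.
Intended log window:
  3: update_gauge: 6 entries, threshold 9
  4: match at position 4
  5: driver got 18
Execution walk:
  update_gauge([10, 11, 10, 12, 9, 2], 9) -> 4  [called from scan_readings, line 9]
  scan_readings([10, 11, 10, 12, 9, 2], 9) -> 7  [called from main, line 18]
Log line origins:
  1 — main, line 17
  2 — scan_readings, line 8
  3 — update_gauge, line 2
  4 — scan_readings, line 10
  5 — main, line 19
A correct fix: line 12: replace `-` with `*`.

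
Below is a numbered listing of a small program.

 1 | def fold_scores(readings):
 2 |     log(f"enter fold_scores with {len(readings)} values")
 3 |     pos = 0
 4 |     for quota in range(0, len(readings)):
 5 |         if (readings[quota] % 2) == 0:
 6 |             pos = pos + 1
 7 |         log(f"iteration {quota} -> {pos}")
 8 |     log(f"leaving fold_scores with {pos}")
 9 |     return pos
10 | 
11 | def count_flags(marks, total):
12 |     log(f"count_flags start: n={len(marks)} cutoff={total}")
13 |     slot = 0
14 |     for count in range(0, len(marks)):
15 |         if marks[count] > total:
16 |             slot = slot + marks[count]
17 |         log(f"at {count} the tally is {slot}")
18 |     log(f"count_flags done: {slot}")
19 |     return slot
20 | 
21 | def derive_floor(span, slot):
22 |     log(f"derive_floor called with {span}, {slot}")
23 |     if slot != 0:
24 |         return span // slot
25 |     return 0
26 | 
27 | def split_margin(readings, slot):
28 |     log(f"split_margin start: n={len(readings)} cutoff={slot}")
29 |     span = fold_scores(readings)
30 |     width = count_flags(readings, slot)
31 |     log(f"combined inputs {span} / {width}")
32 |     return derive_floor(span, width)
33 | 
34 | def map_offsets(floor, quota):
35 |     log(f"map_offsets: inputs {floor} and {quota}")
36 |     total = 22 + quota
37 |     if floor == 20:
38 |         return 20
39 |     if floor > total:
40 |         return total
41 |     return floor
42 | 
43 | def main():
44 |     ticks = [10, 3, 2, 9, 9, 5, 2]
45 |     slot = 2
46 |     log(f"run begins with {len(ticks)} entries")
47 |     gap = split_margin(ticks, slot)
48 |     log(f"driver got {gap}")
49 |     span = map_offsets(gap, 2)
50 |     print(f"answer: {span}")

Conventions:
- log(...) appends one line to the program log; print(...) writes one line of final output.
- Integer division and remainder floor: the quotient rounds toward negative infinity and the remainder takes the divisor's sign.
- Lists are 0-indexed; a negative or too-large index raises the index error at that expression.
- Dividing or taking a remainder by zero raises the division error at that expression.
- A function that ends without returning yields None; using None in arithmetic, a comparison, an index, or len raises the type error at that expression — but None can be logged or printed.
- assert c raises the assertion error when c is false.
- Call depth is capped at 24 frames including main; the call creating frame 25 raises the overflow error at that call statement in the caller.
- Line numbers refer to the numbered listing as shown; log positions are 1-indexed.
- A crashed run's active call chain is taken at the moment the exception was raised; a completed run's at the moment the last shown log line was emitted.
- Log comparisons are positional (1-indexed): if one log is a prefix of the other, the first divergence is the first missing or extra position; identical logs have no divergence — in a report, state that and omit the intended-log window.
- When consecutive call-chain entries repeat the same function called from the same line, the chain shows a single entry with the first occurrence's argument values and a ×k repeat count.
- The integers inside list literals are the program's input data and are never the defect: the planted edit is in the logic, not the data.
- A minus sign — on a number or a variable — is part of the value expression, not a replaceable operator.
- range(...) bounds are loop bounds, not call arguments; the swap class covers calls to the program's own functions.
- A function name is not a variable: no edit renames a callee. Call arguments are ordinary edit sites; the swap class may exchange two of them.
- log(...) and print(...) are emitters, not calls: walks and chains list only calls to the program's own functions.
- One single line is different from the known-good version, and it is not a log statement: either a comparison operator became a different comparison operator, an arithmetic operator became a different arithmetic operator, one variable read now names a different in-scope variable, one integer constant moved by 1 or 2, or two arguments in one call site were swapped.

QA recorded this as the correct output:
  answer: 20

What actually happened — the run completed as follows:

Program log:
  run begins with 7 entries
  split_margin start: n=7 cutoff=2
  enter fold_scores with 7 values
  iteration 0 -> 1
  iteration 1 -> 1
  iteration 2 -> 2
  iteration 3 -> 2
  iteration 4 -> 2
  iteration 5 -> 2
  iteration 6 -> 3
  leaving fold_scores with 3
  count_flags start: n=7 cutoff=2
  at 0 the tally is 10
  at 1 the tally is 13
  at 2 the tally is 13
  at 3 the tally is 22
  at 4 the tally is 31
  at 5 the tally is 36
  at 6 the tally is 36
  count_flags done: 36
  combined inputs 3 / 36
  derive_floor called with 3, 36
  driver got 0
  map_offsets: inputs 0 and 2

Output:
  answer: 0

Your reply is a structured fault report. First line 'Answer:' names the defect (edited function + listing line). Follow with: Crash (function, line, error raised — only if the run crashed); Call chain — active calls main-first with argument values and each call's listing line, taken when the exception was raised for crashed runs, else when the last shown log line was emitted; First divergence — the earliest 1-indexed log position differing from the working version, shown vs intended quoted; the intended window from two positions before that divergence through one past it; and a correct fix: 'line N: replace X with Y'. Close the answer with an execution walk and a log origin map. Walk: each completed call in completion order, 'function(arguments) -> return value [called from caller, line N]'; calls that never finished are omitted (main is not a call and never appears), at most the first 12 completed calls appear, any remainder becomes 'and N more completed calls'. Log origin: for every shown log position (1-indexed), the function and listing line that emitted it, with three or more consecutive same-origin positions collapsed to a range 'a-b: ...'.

Answer: the defect is in map_offsets at line 37.
Key fact: No log line changed; the fault shows up purely in the output.
Call chain: main -> map_offsets(0, 2) (called at line 49).
First divergence: none; the two logs match at every position.
Execution walk:
  fold_scores([10, 3, 2, 9, 9, 5, 2]) -> 3  [called from split_margin, line 29]
  count_flags([10, 3, 2, 9, 9, 5, 2], 2) -> 36  [called from split_margin, line 30]
  derive_floor(3, 36) -> 0  [called from split_margin, line 32]
  split_margin([10, 3, 2, 9, 9, 5, 2], 2) -> 0  [called from main, line 47]
  map_offsets(0, 2) -> 0  [called from main, line 49]
Log origins:
  1: emitted by main (line 46)
  2: emitted by split_margin (line 28)
  3: emitted by fold_scores (line 2)
  4-10: emitted by fold_scores (line 7)
  11: emitted by fold_scores (line 8)
  12: emitted by count_flags (line 12)
  13-19: emitted by count_flags (line 17)
  20: emitted by count_flags (line 18)
  21: emitted by split_margin (line 31)
  22: emitted by derive_floor (line 22)
  23: emitted by main (line 48)
  24: emitted by map_offsets (line 35)
A correct fix: line 37: replace `==` with `<`.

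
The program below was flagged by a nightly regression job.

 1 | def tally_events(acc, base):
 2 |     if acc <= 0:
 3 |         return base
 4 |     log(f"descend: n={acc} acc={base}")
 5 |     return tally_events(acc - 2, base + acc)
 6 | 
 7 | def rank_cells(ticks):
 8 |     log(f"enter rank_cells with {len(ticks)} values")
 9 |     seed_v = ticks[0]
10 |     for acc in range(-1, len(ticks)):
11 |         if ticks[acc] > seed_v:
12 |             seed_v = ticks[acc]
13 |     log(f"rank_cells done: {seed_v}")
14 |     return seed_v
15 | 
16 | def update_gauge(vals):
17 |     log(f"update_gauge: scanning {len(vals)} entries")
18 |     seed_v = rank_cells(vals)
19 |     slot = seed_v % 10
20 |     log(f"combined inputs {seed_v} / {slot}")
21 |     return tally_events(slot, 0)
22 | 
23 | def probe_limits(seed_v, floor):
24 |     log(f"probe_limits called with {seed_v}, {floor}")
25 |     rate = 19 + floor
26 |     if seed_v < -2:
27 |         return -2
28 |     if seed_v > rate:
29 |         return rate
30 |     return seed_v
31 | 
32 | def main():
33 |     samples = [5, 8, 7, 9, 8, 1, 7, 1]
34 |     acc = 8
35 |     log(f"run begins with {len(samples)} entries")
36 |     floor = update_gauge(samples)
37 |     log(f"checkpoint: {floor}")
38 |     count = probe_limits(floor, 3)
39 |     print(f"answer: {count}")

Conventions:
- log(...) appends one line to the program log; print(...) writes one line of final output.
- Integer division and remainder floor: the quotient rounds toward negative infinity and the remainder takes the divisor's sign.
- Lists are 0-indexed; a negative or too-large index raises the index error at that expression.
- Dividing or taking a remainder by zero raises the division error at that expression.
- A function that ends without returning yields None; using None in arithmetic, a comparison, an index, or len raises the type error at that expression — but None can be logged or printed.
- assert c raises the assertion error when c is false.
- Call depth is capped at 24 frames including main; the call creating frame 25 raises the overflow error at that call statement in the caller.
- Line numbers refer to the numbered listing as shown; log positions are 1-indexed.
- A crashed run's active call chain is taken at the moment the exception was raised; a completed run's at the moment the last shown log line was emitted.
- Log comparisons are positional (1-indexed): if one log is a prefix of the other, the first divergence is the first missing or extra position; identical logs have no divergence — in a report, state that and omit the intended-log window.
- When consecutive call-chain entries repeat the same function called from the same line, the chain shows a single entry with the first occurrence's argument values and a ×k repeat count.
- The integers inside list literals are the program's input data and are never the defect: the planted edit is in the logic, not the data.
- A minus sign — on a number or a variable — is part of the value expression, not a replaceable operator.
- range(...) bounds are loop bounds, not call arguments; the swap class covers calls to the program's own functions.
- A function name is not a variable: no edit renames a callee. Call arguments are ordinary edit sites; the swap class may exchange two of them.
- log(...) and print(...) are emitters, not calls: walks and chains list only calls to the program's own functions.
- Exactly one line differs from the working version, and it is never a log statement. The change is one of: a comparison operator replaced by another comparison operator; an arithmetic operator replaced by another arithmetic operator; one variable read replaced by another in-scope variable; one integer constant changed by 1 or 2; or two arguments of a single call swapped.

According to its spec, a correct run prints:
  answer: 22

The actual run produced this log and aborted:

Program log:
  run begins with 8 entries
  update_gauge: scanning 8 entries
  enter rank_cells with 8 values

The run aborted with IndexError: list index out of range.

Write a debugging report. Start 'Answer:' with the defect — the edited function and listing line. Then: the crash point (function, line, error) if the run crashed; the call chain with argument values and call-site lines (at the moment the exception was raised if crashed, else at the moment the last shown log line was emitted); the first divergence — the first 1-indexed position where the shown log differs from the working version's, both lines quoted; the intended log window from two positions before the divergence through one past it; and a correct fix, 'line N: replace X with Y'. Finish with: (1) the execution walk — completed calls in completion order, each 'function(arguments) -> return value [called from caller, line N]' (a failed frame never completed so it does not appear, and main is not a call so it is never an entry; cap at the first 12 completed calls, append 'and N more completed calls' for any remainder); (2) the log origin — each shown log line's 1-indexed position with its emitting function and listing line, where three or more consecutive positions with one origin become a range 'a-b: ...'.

Answer: the defect is in rank_cells at line 10.
The tell: Only 3 log lines were emitted before the run died; the intended continuation was 'rank_cells done: 9'.
Crash: rank_cells, line 11, IndexError.
Call chain: main -> update_gauge([5, 8, 7, 9, 8, 1, 7, 1]) (called at line 36) -> rank_cells([5, 8, 7, 9, 8, 1, 7, 1]) (called at line 18).
First divergence: position 4 — after 3 matching lines the faulty run goes silent; intended next line 'rank_cells done: 9'.
Intended log window:
  2: update_gauge: scanning 8 entries
  3: enter rank_cells with 8 values
  4: rank_cells done: 9
  5: combined inputs 9 / 9
Execution walk:
  (no call completed)
Log line origins:
  1: emitted by main (line 35)
  2: emitted by update_gauge (line 17)
  3: emitted by rank_cells (line 8)
A correct fix: line 10: replace `-1` with `1`.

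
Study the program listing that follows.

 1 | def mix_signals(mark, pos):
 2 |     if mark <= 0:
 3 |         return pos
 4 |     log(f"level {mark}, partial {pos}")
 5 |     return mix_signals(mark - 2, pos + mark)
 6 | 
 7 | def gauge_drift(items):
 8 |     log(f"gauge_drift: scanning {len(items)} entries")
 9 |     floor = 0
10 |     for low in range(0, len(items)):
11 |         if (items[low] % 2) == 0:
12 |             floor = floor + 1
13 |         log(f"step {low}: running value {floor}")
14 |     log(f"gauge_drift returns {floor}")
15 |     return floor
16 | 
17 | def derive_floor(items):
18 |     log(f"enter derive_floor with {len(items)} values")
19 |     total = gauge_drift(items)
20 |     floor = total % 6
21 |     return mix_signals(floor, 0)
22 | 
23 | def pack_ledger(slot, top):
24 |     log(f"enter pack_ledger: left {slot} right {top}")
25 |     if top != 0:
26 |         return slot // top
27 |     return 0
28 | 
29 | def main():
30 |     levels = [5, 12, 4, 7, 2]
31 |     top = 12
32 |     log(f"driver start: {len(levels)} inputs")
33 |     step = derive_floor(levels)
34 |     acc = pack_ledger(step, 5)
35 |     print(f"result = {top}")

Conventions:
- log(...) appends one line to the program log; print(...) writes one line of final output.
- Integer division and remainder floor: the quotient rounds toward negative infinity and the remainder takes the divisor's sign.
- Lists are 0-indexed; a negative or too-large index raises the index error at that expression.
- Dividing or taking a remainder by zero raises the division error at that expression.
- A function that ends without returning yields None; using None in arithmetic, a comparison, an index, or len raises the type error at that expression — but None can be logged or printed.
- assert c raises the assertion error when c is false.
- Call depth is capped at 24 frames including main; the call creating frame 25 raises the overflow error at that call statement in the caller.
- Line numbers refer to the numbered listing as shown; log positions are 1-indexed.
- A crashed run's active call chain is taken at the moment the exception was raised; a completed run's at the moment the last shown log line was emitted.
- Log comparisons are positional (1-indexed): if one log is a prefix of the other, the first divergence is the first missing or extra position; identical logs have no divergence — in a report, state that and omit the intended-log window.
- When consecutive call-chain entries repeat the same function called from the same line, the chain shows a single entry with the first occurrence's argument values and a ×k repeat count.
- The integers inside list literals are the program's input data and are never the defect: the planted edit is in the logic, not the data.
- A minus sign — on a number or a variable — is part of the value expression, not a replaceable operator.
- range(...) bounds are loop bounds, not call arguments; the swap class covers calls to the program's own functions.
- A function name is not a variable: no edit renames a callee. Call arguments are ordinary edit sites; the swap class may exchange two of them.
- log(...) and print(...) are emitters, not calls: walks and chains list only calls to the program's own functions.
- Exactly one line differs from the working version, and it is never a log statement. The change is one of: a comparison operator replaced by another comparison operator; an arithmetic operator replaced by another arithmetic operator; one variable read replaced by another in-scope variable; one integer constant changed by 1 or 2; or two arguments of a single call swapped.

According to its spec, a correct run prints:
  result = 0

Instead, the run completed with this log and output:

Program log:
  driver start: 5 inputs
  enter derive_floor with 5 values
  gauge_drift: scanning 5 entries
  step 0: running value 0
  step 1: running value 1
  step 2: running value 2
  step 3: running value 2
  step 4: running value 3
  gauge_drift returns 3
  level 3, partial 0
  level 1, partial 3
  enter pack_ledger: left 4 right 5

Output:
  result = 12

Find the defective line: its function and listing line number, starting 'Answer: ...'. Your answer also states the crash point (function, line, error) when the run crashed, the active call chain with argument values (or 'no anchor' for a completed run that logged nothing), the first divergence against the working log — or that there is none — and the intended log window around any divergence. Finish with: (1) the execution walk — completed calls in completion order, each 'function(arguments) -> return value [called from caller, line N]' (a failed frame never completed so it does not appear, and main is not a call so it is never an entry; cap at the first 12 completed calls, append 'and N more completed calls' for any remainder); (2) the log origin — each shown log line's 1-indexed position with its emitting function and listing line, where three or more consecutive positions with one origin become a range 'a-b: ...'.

Answer: the defect is in main at line 35.
The tell: The two runs log identically and part ways only at the printed values.
Call chain: main -> pack_ledger(4, 5) (called at line 34).
First divergence: none (the log streams are identical).
Execution walk:
  gauge_drift([5, 12, 4, 7, 2]) -> 3  [called from derive_floor, line 19]
  mix_signals(-1, 4) -> 4  [called from mix_signals, line 5]
  mix_signals(1, 3) -> 4  [called from mix_signals, line 5]
  mix_signals(3, 0) -> 4  [called from derive_floor, line 21]
  derive_floor([5, 12, 4, 7, 2]) -> 4  [called from main, line 33]
  pack_ledger(4, 5) -> 0  [called from main, line 34]
Log line origins:
  1: emitted by main (line 32)
  2: emitted by derive_floor (line 18)
  3: emitted by gauge_drift (line 8)
  4-8: emitted by gauge_drift (line 13)
  9: emitted by gauge_drift (line 14)
  10: emitted by mix_signals (line 4)
  11: emitted by mix_signals (line 4)
  12: emitted by pack_ledger (line 24)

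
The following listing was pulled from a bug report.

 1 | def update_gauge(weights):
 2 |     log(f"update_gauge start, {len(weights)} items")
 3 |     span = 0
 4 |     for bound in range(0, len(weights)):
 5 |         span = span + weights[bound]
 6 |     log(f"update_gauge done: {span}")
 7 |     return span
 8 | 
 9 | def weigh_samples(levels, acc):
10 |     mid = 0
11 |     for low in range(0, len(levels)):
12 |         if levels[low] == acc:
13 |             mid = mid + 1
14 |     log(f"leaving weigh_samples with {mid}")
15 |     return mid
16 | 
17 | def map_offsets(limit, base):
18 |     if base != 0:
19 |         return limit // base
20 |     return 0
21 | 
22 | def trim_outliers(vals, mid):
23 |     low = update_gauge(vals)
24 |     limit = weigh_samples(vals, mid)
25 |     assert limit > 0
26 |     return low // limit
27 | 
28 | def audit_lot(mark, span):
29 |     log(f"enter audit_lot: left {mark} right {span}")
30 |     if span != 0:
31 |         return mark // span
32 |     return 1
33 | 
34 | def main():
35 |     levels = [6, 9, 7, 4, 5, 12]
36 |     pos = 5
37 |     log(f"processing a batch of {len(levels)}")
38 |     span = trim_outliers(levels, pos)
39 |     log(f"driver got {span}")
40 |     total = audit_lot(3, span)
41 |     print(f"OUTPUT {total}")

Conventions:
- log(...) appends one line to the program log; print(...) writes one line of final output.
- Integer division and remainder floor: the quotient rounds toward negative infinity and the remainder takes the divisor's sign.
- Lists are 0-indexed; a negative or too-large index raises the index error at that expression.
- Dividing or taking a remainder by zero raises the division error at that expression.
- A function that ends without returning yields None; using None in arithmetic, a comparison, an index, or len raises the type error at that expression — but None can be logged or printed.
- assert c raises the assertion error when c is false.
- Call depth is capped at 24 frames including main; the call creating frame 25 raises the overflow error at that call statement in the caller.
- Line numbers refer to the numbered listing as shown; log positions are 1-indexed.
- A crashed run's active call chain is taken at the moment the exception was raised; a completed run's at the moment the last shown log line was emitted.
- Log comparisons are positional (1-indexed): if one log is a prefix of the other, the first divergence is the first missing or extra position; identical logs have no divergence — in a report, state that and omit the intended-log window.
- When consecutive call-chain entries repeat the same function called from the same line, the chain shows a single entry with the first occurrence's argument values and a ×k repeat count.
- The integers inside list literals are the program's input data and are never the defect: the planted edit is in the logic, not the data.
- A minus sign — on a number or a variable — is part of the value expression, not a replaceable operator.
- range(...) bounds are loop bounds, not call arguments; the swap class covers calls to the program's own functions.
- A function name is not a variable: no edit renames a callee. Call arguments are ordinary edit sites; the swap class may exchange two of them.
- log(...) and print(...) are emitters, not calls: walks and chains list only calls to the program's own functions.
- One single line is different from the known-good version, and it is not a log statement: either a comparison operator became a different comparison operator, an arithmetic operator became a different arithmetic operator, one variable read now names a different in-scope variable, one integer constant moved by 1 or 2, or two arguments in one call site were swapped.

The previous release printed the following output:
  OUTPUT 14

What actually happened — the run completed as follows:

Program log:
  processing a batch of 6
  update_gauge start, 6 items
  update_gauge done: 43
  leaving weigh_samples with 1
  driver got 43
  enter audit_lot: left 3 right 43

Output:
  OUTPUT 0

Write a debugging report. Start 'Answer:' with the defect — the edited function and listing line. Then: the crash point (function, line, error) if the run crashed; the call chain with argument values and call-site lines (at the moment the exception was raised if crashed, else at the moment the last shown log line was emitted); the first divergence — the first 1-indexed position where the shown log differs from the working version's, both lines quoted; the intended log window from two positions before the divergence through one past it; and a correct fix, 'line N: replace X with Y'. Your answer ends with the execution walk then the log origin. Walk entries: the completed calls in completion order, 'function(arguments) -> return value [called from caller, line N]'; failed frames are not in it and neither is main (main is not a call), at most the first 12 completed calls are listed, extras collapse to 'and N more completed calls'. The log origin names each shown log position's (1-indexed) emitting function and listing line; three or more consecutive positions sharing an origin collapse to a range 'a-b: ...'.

Answer: the defect is in main at line 40.
The tell: The earliest visible damage is log position 6 — 'enter audit_lot: left 3 right 43' rather than the intended 'enter audit_lot: left 43 right 3'.
Call chain: main -> audit_lot(3, 43) (called at line 40).
First divergence: position 6 — the shown line 'enter audit_lot: left 3 right 43' should read 'enter audit_lot: left 43 right 3'.
Intended log window:
  4: leaving weigh_samples with 1
  5: driver got 43
  6: enter audit_lot: left 43 right 3
Execution walk:
  update_gauge([6, 9, 7, 4, 5, 12]) -> 43  [called from trim_outliers, line 23]
  weigh_samples([6, 9, 7, 4, 5, 12], 5) -> 1  [called from trim_outliers, line 24]
  trim_outliers([6, 9, 7, 4, 5, 12], 5) -> 43  [called from main, line 38]
  audit_lot(3, 43) -> 0  [called from main, line 40]
Log origins:
  1: from main, line 37
  2: from update_gauge, line 2
  3: from update_gauge, line 6
  4: from weigh_samples, line 14
  5: from main, line 39
  6: from audit_lot, line 29
A correct fix: line 40: replace `audit_lot(3, span)` with `audit_lot(span, 3)`.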